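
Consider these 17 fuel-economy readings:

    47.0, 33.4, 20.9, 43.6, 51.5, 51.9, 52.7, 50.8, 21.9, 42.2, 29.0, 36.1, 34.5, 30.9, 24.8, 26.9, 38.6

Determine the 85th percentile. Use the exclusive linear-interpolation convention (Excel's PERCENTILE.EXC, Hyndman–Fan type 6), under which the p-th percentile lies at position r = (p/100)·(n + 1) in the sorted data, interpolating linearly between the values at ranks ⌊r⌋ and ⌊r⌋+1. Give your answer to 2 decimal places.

51.62

Sorted: 20.9, 21.9, 24.8, 26.9, 29.0, 30.9, 33.4, 34.5, 36.1, 38.6, 42.2, 43.6, 47.0, 50.8, 51.5, 51.9, 52.7.
n = 17.
r = (85/100)·(17 + 1) = 15.3.
Rank 15 is 51.5 and rank 16 is 51.9.
Interpolate: 51.5 + 0.3·(51.9 − 51.5) = 51.5 + 0.3·0.4 = 51.62.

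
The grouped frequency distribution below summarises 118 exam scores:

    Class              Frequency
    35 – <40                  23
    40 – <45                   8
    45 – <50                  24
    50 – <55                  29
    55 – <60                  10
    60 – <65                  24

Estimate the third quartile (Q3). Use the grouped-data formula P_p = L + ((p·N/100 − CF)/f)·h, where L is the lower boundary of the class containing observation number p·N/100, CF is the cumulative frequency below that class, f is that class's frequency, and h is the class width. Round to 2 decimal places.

N = 118; target position k = 75/100 · 118 = 88.5.
Cumulative frequencies: 23, 31, 55, 84, 94, 118.
Observation 88.5 falls in the class 55 – <60.
L = 55, CF = 84, f = 10, h = 5.
P75 = 55 + ((88.5 − 84)/10)·5 = 55 + 2.25 = 57.25.

57.25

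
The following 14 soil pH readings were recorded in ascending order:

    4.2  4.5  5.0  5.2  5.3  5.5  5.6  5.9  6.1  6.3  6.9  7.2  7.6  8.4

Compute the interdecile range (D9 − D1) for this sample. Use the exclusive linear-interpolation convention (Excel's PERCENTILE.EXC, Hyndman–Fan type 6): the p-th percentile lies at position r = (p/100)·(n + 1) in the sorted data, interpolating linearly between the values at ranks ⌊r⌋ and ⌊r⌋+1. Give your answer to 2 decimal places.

n = 14.
P10: r = 1.5; ranks 1–2 are 4.2, 4.5; interpolating gives 4.35.
P90: r = 13.5; ranks 13–14 are 7.6, 8.4; interpolating gives 8.
Difference: 8 − 4.35 = 3.65.

3.65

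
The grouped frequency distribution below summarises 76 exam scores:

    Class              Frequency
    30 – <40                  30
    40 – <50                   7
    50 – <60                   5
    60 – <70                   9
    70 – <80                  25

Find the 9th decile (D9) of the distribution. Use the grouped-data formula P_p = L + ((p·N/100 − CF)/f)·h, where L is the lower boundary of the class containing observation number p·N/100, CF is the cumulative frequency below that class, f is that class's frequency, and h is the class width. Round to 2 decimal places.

N = 76; target position k = 90/100 · 76 = 68.4.
Cumulative frequencies: 30, 37, 42, 51, 76.
Observation 68.4 falls in the class 70 – <80.
L = 70, CF = 51, f = 25, h = 10.
P90 = 70 + ((68.4 − 51)/25)·10 = 70 + 6.96 = 76.96.

76.96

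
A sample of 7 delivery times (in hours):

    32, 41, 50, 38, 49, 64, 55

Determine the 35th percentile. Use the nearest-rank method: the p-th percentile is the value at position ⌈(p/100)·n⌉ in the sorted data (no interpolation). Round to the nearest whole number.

Sorted: 32, 38, 41, 49, 50, 55, 64.
n = 7.
Position = ⌈35/100 · 7⌉ = ⌈2.45⌉ = 3.
The value at rank 3 is 41.

41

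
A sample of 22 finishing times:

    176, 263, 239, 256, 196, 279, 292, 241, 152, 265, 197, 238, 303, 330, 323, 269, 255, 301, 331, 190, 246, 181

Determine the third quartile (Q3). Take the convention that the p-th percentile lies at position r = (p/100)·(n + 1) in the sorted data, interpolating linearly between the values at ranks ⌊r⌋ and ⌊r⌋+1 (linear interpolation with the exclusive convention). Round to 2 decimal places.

294.25

Sorted: 152, 176, 181, 190, 196, 197, 238, 239, 241, 246, 255, 256, 263, 265, 269, 279, 292, 301, 303, 323, 330, 331.
n = 22.
r = (75/100)·(22 + 1) = 17.25.
Rank 17 is 292 and rank 18 is 301.
Interpolate: 292 + 0.25·(301 − 292) = 292 + 0.25·9 = 294.25.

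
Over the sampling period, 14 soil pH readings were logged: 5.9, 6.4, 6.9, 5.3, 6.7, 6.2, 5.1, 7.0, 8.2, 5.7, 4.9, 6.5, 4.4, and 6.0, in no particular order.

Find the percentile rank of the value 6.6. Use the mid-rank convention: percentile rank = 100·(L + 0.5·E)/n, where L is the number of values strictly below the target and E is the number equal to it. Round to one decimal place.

71.4

Sorted: 4.4, 4.9, 5.1, 5.3, 5.7, 5.9, 6.0, 6.2, 6.4, 6.5, 6.7, 6.9, 7.0, 8.2.
Count below 6.6: L = 10; count equal: E = 0; n = 14.
Percentile rank = 100·(10 + 0.5·0)/14 = 100·10/14 = 71.43.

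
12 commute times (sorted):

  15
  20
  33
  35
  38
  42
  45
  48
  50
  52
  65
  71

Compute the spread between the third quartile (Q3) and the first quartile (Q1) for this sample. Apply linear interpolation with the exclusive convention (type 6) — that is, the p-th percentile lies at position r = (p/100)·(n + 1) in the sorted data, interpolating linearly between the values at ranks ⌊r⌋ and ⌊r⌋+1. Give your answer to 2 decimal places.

n = 12.
P25: r = 3.25; ranks 3–4 are 33, 35; interpolating gives 33.5.
P75: r = 9.75; ranks 9–10 are 50, 52; interpolating gives 51.5.
Difference: 51.5 − 33.5 = 18.

18.00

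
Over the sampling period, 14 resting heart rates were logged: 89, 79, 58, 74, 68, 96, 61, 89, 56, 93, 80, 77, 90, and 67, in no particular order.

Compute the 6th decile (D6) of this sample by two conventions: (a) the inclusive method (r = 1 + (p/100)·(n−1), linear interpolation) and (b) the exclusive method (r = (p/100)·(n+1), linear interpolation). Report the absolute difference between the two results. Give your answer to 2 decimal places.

0.20

Sorted: 56, 58, 61, 67, 68, 74, 77, 79, 80, 89, 89, 90, 93, 96.
n = 14.
(a) r = 8.8; between ranks 8 (79) and 9 (80): 79.8.
(b) r = 9 → value at rank 9 = 80.
|79.8 − 80| = 0.2.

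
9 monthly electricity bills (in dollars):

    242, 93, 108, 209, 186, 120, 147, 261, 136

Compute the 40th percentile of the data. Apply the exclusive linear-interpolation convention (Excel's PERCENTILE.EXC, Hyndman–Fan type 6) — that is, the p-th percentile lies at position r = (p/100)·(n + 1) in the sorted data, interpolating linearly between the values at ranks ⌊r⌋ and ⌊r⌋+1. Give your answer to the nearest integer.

136

Sorted: 93, 108, 120, 136, 147, 186, 209, 242, 261.
n = 9.
r = (40/100)·(9 + 1) = 4.
r is an integer, so P40 is the value at rank 4: 136.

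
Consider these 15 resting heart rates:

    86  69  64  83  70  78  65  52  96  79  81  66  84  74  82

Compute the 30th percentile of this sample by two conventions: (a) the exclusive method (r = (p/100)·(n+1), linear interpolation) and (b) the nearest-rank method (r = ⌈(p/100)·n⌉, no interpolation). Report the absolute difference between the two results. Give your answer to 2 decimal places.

Sorted: 52, 64, 65, 66, 69, 70, 74, 78, 79, 81, 82, 83, 84, 86, 96.
n = 15.
(a) r = 4.8; between ranks 4 (66) and 5 (69): 68.4.
(b) the nearest-rank method: rank 5 → 69.
|68.4 − 69| = 0.6.

0.60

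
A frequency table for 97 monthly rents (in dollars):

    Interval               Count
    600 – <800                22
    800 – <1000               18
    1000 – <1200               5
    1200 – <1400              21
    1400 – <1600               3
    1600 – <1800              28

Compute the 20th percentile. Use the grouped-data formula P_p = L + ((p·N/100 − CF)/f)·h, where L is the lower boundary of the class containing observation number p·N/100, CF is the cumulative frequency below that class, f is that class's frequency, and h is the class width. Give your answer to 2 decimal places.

776.36

N = 97; target position k = 20/100 · 97 = 19.4.
Cumulative frequencies: 22, 40, 45, 66, 69, 97.
Observation 19.4 falls in the class 600 – <800.
L = 600, CF = 0, f = 22, h = 200.
P20 = 600 + ((19.4 − 0)/22)·200 = 600 + 176.364 = 776.364.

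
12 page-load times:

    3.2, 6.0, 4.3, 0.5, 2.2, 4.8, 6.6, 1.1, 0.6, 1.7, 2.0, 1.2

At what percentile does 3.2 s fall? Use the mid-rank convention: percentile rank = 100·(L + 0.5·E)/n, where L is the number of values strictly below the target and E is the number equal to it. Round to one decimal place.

Sorted: 0.5, 0.6, 1.1, 1.2, 1.7, 2.0, 2.2, 3.2, 4.3, 4.8, 6.0, 6.6.
Count below 3.2: L = 7; count equal: E = 1; n = 12.
Percentile rank = 100·(7 + 0.5·1)/12 = 100·7.5/12 = 62.5.

62.5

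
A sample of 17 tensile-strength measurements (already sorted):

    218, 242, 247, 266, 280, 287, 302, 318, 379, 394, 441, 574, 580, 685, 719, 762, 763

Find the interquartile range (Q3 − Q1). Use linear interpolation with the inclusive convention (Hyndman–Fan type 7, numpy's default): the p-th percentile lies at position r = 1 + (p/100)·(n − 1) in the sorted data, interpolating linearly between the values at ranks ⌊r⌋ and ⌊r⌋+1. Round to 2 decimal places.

n = 17.
P25: r = 5 (integer) → 280.
P75: r = 13 (integer) → 580.
Difference: 580 − 280 = 300.

300.00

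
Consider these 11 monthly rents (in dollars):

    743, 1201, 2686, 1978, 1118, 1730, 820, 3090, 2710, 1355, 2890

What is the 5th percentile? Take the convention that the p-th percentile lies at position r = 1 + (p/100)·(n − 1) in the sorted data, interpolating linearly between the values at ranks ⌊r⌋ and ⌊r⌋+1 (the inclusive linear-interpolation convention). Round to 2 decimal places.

Sorted: 743, 820, 1118, 1201, 1355, 1730, 1978, 2686, 2710, 2890, 3090.
n = 11.
r = 1 + (5/100)·(11 − 1) = 1 + 0.5 = 1.5.
Rank 1 is 743 and rank 2 is 820.
Interpolate: 743 + 0.5·(820 − 743) = 743 + 0.5·77 = 781.5.

781.50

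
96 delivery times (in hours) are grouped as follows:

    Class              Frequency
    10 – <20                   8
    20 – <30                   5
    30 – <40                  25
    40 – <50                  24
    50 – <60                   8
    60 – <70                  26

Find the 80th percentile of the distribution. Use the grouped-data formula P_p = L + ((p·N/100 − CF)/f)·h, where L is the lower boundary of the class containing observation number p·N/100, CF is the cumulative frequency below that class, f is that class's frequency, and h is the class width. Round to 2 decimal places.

N = 96; target position k = 80/100 · 96 = 76.8.
Cumulative frequencies: 8, 13, 38, 62, 70, 96.
Observation 76.8 falls in the class 60 – <70.
L = 60, CF = 70, f = 26, h = 10.
P80 = 60 + ((76.8 − 70)/26)·10 = 60 + 2.61538 = 62.6154.

62.62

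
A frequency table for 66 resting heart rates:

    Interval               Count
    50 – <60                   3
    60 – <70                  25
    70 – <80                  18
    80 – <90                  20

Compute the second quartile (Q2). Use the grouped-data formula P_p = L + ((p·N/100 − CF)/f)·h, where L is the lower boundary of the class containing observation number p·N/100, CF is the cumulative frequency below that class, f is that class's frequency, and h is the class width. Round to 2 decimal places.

N = 66; target position k = 50/100 · 66 = 33.
Cumulative frequencies: 3, 28, 46, 66.
Observation 33 falls in the class 70 – <80.
L = 70, CF = 28, f = 18, h = 10.
P50 = 70 + ((33 − 28)/18)·10 = 70 + 2.77778 = 72.7778.

72.78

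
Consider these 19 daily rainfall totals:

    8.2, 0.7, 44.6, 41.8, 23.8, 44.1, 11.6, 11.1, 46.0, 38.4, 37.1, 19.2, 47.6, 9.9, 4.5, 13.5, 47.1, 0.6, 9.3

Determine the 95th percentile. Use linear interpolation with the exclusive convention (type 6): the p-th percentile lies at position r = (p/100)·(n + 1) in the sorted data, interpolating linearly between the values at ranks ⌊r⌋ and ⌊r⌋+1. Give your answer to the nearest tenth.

47.6

Sorted: 0.6, 0.7, 4.5, 8.2, 9.3, 9.9, 11.1, 11.6, 13.5, 19.2, 23.8, 37.1, 38.4, 41.8, 44.1, 44.6, 46.0, 47.1, 47.6.
n = 19.
r = (95/100)·(19 + 1) = 19.
r is an integer, so P95 is the value at rank 19: 47.6.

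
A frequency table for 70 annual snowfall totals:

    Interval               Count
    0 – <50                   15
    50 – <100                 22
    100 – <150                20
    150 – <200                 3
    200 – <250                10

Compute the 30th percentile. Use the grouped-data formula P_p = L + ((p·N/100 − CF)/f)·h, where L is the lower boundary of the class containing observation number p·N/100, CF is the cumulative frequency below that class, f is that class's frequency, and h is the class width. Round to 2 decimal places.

63.64

N = 70; target position k = 30/100 · 70 = 21.
Cumulative frequencies: 15, 37, 57, 60, 70.
Observation 21 falls in the class 50 – <100.
L = 50, CF = 15, f = 22, h = 50.
P30 = 50 + ((21 − 15)/22)·50 = 50 + 13.6364 = 63.6364.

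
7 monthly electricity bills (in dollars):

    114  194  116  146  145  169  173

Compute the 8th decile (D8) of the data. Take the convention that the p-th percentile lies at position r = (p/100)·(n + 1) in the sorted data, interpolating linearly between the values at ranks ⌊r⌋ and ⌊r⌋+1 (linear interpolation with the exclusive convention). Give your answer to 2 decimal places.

Sorted: 114, 116, 145, 146, 169, 173, 194.
n = 7.
r = (80/100)·(7 + 1) = 6.4.
Rank 6 is 173 and rank 7 is 194.
Interpolate: 173 + 0.4·(194 − 173) = 173 + 0.4·21 = 181.4.

181.40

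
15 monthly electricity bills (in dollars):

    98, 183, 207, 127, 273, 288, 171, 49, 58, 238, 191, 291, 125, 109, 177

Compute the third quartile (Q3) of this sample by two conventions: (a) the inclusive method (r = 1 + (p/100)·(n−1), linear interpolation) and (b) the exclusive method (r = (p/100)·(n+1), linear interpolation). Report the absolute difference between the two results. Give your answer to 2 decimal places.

15.50

Sorted: 49, 58, 98, 109, 125, 127, 171, 177, 183, 191, 207, 238, 273, 288, 291.
n = 15.
(a) r = 11.5; between ranks 11 (207) and 12 (238): 222.5.
(b) r = 12 → value at rank 12 = 238.
|222.5 − 238| = 15.5.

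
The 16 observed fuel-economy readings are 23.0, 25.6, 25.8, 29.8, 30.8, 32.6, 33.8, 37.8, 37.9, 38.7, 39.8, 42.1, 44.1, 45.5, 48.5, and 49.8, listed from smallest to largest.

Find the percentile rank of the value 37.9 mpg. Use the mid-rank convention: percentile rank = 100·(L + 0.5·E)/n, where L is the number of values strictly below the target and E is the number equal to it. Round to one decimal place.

Count below 37.9: L = 8; count equal: E = 1; n = 16.
Percentile rank = 100·(8 + 0.5·1)/16 = 100·8.5/16 = 53.12.

53.1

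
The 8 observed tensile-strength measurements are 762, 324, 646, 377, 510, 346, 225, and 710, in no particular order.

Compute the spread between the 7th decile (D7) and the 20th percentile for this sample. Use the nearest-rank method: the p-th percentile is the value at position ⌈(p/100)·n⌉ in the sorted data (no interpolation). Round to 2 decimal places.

Sorted: 225, 324, 346, 377, 510, 646, 710, 762.
n = 8.
P20: rank ⌈20/100·8⌉ = 2 → 324.
P70: rank ⌈70/100·8⌉ = 6 → 646.
Difference: 646 − 324 = 322.

322.00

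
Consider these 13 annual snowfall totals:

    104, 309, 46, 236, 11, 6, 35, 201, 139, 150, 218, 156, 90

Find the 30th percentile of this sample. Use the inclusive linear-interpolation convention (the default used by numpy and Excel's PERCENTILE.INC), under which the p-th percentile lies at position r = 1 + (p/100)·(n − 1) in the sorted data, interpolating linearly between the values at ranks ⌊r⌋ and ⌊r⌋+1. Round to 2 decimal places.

Sorted: 6, 11, 35, 46, 90, 104, 139, 150, 156, 201, 218, 236, 309.
n = 13.
r = 1 + (30/100)·(13 − 1) = 1 + 3.6 = 4.6.
Rank 4 is 46 and rank 5 is 90.
Interpolate: 46 + 0.6·(90 − 46) = 46 + 0.6·44 = 72.4.

72.40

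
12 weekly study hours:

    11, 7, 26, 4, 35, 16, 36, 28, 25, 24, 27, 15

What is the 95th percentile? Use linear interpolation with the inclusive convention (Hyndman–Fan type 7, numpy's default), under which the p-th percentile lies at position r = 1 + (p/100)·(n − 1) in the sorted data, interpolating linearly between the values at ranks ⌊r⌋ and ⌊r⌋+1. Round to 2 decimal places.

Sorted: 4, 7, 11, 15, 16, 24, 25, 26, 27, 28, 35, 36.
n = 12.
r = 1 + (95/100)·(12 − 1) = 1 + 10.45 = 11.45.
Rank 11 is 35 and rank 12 is 36.
Interpolate: 35 + 0.45·(36 − 35) = 35 + 0.45·1 = 35.45.

35.45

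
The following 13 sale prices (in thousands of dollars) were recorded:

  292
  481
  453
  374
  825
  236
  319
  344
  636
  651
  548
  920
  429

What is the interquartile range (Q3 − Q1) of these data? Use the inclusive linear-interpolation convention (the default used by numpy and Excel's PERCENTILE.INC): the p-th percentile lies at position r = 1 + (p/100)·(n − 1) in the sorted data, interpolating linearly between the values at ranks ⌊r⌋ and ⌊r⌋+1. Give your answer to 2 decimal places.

292.00

Sorted: 236, 292, 319, 344, 374, 429, 453, 481, 548, 636, 651, 825, 920.
n = 13.
P25: r = 4 (integer) → 344.
P75: r = 10 (integer) → 636.
Difference: 636 − 344 = 292.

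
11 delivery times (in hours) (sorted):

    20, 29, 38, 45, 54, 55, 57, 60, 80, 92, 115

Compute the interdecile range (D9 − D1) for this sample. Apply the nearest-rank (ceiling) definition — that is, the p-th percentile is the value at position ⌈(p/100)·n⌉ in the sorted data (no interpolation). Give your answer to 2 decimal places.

n = 11.
P10: rank ⌈10/100·11⌉ = 2 → 29.
P90: rank ⌈90/100·11⌉ = 10 → 92.
Difference: 92 − 29 = 63.

63.00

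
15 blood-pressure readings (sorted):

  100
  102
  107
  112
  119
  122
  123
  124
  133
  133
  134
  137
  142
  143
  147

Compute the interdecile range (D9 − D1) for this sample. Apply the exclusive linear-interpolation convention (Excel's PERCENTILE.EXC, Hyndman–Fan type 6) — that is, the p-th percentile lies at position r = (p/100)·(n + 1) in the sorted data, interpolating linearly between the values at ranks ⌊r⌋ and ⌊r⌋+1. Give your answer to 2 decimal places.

n = 15.
P10: r = 1.6; ranks 1–2 are 100, 102; interpolating gives 101.2.
P90: r = 14.4; ranks 14–15 are 143, 147; interpolating gives 144.6.
Difference: 144.6 − 101.2 = 43.4.

43.40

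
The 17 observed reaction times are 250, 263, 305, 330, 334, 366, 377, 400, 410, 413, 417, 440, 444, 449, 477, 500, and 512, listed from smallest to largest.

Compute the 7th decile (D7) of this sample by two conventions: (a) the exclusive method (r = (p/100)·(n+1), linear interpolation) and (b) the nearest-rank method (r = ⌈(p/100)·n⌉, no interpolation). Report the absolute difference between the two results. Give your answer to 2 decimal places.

2.40

n = 17.
(a) r = 12.6; between ranks 12 (440) and 13 (444): 442.4.
(b) the nearest-rank method: rank 12 → 440.
|442.4 − 440| = 2.4.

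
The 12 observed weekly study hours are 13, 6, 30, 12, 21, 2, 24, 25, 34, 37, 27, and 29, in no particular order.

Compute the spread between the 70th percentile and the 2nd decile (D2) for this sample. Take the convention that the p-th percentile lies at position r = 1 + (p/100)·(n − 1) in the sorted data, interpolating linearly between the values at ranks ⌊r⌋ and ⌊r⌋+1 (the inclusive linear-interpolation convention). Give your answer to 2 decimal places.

Sorted: 2, 6, 12, 13, 21, 24, 25, 27, 29, 30, 34, 37.
n = 12.
P20: r = 3.2; ranks 3–4 are 12, 13; interpolating gives 12.2.
P70: r = 8.7; ranks 8–9 are 27, 29; interpolating gives 28.4.
Difference: 28.4 − 12.2 = 16.2.

16.20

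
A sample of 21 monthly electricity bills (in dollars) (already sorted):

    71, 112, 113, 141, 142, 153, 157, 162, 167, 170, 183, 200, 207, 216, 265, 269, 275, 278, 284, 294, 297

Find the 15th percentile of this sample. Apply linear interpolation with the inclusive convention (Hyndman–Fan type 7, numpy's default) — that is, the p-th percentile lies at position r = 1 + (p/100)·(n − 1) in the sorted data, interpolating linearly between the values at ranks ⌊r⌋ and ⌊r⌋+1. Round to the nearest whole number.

141

n = 21.
r = 1 + (15/100)·(21 − 1) = 1 + 3 = 4.
r is an integer, so P15 is the value at rank 4: 141.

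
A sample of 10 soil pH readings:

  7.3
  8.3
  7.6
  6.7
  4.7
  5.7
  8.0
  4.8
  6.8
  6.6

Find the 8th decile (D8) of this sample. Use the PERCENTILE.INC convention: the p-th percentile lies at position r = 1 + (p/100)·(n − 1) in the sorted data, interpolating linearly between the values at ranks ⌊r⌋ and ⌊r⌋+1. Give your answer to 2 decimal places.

Sorted: 4.7, 4.8, 5.7, 6.6, 6.7, 6.8, 7.3, 7.6, 8.0, 8.3.
n = 10.
r = 1 + (80/100)·(10 − 1) = 1 + 7.2 = 8.2.
Rank 8 is 7.6 and rank 9 is 8.0.
Interpolate: 7.6 + 0.2·(8.0 − 7.6) = 7.6 + 0.2·0.4 = 7.68.

7.68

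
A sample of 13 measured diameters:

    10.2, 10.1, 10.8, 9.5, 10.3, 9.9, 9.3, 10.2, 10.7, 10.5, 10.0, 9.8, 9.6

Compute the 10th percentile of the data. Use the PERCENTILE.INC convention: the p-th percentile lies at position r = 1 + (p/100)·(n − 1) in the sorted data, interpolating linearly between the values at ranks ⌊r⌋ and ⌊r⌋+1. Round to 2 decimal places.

Sorted: 9.3, 9.5, 9.6, 9.8, 9.9, 10.0, 10.1, 10.2, 10.2, 10.3, 10.5, 10.7, 10.8.
n = 13.
r = 1 + (10/100)·(13 − 1) = 1 + 1.2 = 2.2.
Rank 2 is 9.5 and rank 3 is 9.6.
Interpolate: 9.5 + 0.2·(9.6 − 9.5) = 9.5 + 0.2·0.1 = 9.52.

9.52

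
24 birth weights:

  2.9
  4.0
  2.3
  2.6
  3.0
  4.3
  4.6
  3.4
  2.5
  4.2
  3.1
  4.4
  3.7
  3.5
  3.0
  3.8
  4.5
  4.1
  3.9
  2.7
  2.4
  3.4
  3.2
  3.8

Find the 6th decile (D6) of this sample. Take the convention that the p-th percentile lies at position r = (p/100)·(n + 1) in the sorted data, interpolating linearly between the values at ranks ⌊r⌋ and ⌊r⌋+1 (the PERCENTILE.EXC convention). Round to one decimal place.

3.8

Sorted: 2.3, 2.4, 2.5, 2.6, 2.7, 2.9, 3.0, 3.0, 3.1, 3.2, 3.4, 3.4, 3.5, 3.7, 3.8, 3.8, 3.9, 4.0, 4.1, 4.2, 4.3, 4.4, 4.5, 4.6.
n = 24.
r = (60/100)·(24 + 1) = 15.
r is an integer, so P60 is the value at rank 15: 3.8.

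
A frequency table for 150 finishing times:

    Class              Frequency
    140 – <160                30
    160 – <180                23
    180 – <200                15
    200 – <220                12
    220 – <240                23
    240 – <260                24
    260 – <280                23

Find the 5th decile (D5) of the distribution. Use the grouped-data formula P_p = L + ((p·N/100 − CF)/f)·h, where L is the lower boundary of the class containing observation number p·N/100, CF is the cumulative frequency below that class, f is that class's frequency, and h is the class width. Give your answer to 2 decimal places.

211.67

N = 150; target position k = 50/100 · 150 = 75.
Cumulative frequencies: 30, 53, 68, 80, 103, 127, 150.
Observation 75 falls in the class 200 – <220.
L = 200, CF = 68, f = 12, h = 20.
P50 = 200 + ((75 − 68)/12)·20 = 200 + 11.6667 = 211.667.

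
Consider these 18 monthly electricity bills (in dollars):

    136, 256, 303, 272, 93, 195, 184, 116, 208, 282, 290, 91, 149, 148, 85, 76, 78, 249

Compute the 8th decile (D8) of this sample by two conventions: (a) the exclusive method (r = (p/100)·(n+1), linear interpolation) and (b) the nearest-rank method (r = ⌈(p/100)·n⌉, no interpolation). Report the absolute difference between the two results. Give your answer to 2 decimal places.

Sorted: 76, 78, 85, 91, 93, 116, 136, 148, 149, 184, 195, 208, 249, 256, 272, 282, 290, 303.
n = 18.
(a) r = 15.2; between ranks 15 (272) and 16 (282): 274.
(b) the nearest-rank method: rank 15 → 272.
|274 − 272| = 2.

2.00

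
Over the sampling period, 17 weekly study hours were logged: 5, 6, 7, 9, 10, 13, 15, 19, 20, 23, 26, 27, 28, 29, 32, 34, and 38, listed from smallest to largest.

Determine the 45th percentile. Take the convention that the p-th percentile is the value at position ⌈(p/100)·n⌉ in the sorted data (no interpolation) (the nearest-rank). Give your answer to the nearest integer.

19

n = 17.
Position = ⌈45/100 · 17⌉ = ⌈7.65⌉ = 8.
The value at rank 8 is 19.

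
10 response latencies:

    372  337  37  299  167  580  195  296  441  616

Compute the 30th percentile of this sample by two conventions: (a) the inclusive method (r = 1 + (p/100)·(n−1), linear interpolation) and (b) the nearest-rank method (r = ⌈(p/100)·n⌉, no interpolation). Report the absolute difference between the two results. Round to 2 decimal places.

Sorted: 37, 167, 195, 296, 299, 337, 372, 441, 580, 616.
n = 10.
(a) r = 3.7; between ranks 3 (195) and 4 (296): 265.7.
(b) the nearest-rank method: rank 3 → 195.
|265.7 − 195| = 70.7.

70.70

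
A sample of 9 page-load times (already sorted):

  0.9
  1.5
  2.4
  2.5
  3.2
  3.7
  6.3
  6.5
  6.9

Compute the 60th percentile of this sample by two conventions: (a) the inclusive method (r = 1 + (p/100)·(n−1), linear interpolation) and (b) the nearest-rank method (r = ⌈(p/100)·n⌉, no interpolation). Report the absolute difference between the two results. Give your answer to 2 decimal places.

0.10

n = 9.
(a) r = 5.8; between ranks 5 (3.2) and 6 (3.7): 3.6.
(b) the nearest-rank method: rank 6 → 3.7.
|3.6 − 3.7| = 0.1.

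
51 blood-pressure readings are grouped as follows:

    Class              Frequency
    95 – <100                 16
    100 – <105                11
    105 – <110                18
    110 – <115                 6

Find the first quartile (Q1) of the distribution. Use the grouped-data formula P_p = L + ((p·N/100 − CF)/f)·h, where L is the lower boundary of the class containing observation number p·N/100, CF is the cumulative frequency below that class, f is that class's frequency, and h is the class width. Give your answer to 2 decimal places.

N = 51; target position k = 25/100 · 51 = 12.75.
Cumulative frequencies: 16, 27, 45, 51.
Observation 12.75 falls in the class 95 – <100.
L = 95, CF = 0, f = 16, h = 5.
P25 = 95 + ((12.75 − 0)/16)·5 = 95 + 3.98438 = 98.9844.

98.98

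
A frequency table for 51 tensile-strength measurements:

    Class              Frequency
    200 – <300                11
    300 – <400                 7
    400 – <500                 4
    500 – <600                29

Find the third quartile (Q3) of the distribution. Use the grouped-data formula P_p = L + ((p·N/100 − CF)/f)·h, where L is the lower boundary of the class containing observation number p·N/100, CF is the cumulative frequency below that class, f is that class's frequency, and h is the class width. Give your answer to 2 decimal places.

556.03

N = 51; target position k = 75/100 · 51 = 38.25.
Cumulative frequencies: 11, 18, 22, 51.
Observation 38.25 falls in the class 500 – <600.
L = 500, CF = 22, f = 29, h = 100.
P75 = 500 + ((38.25 − 22)/29)·100 = 500 + 56.0345 = 556.034.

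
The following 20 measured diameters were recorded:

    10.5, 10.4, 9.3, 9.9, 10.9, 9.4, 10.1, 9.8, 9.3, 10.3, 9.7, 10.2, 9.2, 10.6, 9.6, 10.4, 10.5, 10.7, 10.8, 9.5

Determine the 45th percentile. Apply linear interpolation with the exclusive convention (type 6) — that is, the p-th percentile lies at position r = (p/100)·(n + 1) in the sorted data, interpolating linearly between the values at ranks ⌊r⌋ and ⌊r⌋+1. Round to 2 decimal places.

Sorted: 9.2, 9.3, 9.3, 9.4, 9.5, 9.6, 9.7, 9.8, 9.9, 10.1, 10.2, 10.3, 10.4, 10.4, 10.5, 10.5, 10.6, 10.7, 10.8, 10.9.
n = 20.
r = (45/100)·(20 + 1) = 9.45.
Rank 9 is 9.9 and rank 10 is 10.1.
Interpolate: 9.9 + 0.45·(10.1 − 9.9) = 9.9 + 0.45·0.2 = 9.99.

9.99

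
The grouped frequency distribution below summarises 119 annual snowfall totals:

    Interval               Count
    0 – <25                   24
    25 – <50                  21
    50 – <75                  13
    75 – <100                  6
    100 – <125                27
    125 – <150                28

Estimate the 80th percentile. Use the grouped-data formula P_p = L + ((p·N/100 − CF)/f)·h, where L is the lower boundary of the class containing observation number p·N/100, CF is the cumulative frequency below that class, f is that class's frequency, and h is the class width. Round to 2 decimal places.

128.75

N = 119; target position k = 80/100 · 119 = 95.2.
Cumulative frequencies: 24, 45, 58, 64, 91, 119.
Observation 95.2 falls in the class 125 – <150.
L = 125, CF = 91, f = 28, h = 25.
P80 = 125 + ((95.2 − 91)/28)·25 = 125 + 3.75 = 128.75.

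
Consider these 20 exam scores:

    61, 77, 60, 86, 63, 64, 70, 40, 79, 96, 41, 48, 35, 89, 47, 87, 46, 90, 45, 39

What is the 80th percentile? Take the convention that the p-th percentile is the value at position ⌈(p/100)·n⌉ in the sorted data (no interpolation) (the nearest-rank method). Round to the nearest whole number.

Sorted: 35, 39, 40, 41, 45, 46, 47, 48, 60, 61, 63, 64, 70, 77, 79, 86, 87, 89, 90, 96.
n = 20.
Position = ⌈80/100 · 20⌉ = ⌈16⌉ = 16.
The value at rank 16 is 86.

86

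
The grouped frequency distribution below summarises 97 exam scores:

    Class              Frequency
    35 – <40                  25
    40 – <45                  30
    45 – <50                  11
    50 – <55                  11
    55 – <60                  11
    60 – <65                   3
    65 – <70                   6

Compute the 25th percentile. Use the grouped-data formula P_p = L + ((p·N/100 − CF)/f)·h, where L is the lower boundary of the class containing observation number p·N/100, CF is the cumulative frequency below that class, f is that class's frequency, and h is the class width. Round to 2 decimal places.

N = 97; target position k = 25/100 · 97 = 24.25.
Cumulative frequencies: 25, 55, 66, 77, 88, 91, 97.
Observation 24.25 falls in the class 35 – <40.
L = 35, CF = 0, f = 25, h = 5.
P25 = 35 + ((24.25 − 0)/25)·5 = 35 + 4.85 = 39.85.

39.85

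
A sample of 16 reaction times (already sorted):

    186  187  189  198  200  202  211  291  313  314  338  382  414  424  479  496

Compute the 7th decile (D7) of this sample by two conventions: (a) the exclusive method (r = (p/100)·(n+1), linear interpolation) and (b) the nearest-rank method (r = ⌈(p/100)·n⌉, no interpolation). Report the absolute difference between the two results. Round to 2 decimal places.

4.40

n = 16.
(a) r = 11.9; between ranks 11 (338) and 12 (382): 377.6.
(b) the nearest-rank method: rank 12 → 382.
|377.6 − 382| = 4.4.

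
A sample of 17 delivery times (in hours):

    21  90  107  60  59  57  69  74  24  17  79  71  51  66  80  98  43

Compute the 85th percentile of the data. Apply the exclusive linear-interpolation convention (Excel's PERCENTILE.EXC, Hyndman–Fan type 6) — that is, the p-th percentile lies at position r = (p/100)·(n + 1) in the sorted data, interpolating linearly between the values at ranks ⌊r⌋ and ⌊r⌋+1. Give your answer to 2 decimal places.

Sorted: 17, 21, 24, 43, 51, 57, 59, 60, 66, 69, 71, 74, 79, 80, 90, 98, 107.
n = 17.
r = (85/100)·(17 + 1) = 15.3.
Rank 15 is 90 and rank 16 is 98.
Interpolate: 90 + 0.3·(98 − 90) = 90 + 0.3·8 = 92.4.

92.40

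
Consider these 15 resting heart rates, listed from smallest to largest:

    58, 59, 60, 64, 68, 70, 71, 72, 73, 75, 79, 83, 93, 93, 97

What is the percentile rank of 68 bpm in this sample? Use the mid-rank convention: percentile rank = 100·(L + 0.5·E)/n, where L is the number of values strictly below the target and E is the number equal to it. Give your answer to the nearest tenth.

30.0

Count below 68: L = 4; count equal: E = 1; n = 15.
Percentile rank = 100·(4 + 0.5·1)/15 = 100·4.5/15 = 30.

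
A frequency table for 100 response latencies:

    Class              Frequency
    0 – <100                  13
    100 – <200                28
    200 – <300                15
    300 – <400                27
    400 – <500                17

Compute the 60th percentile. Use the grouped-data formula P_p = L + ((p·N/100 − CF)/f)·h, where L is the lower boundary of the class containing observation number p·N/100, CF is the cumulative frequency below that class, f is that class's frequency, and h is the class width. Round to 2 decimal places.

314.81

N = 100; target position k = 60/100 · 100 = 60.
Cumulative frequencies: 13, 41, 56, 83, 100.
Observation 60 falls in the class 300 – <400.
L = 300, CF = 56, f = 27, h = 100.
P60 = 300 + ((60 − 56)/27)·100 = 300 + 14.8148 = 314.815.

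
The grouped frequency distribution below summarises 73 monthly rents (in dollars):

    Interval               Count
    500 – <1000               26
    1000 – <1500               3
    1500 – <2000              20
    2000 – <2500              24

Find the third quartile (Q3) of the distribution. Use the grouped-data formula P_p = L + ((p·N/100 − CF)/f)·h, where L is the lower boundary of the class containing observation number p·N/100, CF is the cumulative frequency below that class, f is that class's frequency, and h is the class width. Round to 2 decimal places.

2119.79

N = 73; target position k = 75/100 · 73 = 54.75.
Cumulative frequencies: 26, 29, 49, 73.
Observation 54.75 falls in the class 2000 – <2500.
L = 2000, CF = 49, f = 24, h = 500.
P75 = 2000 + ((54.75 − 49)/24)·500 = 2000 + 119.792 = 2119.79.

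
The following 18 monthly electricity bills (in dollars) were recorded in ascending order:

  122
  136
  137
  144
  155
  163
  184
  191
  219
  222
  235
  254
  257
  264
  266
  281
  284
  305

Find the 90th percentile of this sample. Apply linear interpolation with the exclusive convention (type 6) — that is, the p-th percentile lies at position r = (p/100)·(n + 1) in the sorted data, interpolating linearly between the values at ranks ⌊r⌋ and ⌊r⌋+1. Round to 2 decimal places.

286.10

n = 18.
r = (90/100)·(18 + 1) = 17.1.
Rank 17 is 284 and rank 18 is 305.
Interpolate: 284 + 0.1·(305 − 284) = 284 + 0.1·21 = 286.1.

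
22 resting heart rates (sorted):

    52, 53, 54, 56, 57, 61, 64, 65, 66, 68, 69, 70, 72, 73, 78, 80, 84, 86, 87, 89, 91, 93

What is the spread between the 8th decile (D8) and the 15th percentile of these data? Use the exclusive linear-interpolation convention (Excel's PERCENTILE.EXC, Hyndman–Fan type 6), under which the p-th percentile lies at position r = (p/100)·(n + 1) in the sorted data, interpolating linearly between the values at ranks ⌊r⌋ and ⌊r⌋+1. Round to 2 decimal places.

31.50

n = 22.
P15: r = 3.45; ranks 3–4 are 54, 56; interpolating gives 54.9.
P80: r = 18.4; ranks 18–19 are 86, 87; interpolating gives 86.4.
Difference: 86.4 − 54.9 = 31.5.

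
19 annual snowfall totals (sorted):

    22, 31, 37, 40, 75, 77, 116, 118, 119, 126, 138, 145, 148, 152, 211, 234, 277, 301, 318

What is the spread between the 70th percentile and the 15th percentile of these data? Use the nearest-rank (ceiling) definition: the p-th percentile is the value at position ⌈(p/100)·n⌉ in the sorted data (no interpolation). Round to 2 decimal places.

n = 19.
P15: rank ⌈15/100·19⌉ = 3 → 37.
P70: rank ⌈70/100·19⌉ = 14 → 152.
Difference: 152 − 37 = 115.

115.00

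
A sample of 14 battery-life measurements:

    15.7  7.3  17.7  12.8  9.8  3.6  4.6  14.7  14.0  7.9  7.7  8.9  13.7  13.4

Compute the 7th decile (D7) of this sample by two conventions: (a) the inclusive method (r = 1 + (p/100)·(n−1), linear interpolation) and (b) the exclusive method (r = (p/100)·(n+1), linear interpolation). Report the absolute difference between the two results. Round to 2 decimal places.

Sorted: 3.6, 4.6, 7.3, 7.7, 7.9, 8.9, 9.8, 12.8, 13.4, 13.7, 14.0, 14.7, 15.7, 17.7.
n = 14.
(a) r = 10.1; between ranks 10 (13.7) and 11 (14.0): 13.73.
(b) r = 10.5; between ranks 10 (13.7) and 11 (14.0): 13.85.
|13.73 − 13.85| = 0.12.

0.12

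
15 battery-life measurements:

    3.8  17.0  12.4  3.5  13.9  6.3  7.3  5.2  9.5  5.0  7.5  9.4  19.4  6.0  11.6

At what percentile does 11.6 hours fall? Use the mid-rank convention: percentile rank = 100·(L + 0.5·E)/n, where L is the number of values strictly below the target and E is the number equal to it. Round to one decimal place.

70.0

Sorted: 3.5, 3.8, 5.0, 5.2, 6.0, 6.3, 7.3, 7.5, 9.4, 9.5, 11.6, 12.4, 13.9, 17.0, 19.4.
Count below 11.6: L = 10; count equal: E = 1; n = 15.
Percentile rank = 100·(10 + 0.5·1)/15 = 100·10.5/15 = 70.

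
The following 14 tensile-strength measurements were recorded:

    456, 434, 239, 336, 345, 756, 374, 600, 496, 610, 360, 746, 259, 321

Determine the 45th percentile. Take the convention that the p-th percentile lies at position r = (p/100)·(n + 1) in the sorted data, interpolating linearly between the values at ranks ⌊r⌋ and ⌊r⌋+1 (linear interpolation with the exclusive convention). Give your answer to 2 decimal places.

370.50

Sorted: 239, 259, 321, 336, 345, 360, 374, 434, 456, 496, 600, 610, 746, 756.
n = 14.
r = (45/100)·(14 + 1) = 6.75.
Rank 6 is 360 and rank 7 is 374.
Interpolate: 360 + 0.75·(374 − 360) = 360 + 0.75·14 = 370.5.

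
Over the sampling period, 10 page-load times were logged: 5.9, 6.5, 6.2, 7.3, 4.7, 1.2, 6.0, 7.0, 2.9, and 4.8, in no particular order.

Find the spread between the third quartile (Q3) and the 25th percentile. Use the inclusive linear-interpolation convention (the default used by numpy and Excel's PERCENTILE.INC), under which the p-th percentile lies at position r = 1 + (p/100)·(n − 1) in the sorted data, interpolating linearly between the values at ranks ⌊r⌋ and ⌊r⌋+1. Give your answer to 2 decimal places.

1.70

Sorted: 1.2, 2.9, 4.7, 4.8, 5.9, 6.0, 6.2, 6.5, 7.0, 7.3.
n = 10.
P25: r = 3.25; ranks 3–4 are 4.7, 4.8; interpolating gives 4.725.
P75: r = 7.75; ranks 7–8 are 6.2, 6.5; interpolating gives 6.425.
Difference: 6.425 − 4.725 = 1.7.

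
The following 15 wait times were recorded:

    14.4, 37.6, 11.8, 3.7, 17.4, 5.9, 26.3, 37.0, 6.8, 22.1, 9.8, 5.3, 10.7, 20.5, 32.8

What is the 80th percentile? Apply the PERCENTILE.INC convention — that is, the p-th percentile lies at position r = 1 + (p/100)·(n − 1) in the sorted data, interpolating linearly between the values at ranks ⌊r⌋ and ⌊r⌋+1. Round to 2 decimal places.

27.60

Sorted: 3.7, 5.3, 5.9, 6.8, 9.8, 10.7, 11.8, 14.4, 17.4, 20.5, 22.1, 26.3, 32.8, 37.0, 37.6.
n = 15.
r = 1 + (80/100)·(15 − 1) = 1 + 11.2 = 12.2.
Rank 12 is 26.3 and rank 13 is 32.8.
Interpolate: 26.3 + 0.2·(32.8 − 26.3) = 26.3 + 0.2·6.5 = 27.6.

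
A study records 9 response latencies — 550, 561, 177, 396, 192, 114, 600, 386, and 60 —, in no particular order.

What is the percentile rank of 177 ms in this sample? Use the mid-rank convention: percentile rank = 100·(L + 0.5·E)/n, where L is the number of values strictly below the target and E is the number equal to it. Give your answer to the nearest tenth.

27.8

Sorted: 60, 114, 177, 192, 386, 396, 550, 561, 600.
Count below 177: L = 2; count equal: E = 1; n = 9.
Percentile rank = 100·(2 + 0.5·1)/9 = 100·2.5/9 = 27.78.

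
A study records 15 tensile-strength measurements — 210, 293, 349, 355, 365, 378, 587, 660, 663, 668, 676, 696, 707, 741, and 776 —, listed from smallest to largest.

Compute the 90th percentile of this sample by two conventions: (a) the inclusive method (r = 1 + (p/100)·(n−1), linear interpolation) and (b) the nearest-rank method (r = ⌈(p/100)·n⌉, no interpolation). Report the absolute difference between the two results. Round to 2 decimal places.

13.60

n = 15.
(a) r = 13.6; between ranks 13 (707) and 14 (741): 727.4.
(b) the nearest-rank method: rank 14 → 741.
|727.4 − 741| = 13.6.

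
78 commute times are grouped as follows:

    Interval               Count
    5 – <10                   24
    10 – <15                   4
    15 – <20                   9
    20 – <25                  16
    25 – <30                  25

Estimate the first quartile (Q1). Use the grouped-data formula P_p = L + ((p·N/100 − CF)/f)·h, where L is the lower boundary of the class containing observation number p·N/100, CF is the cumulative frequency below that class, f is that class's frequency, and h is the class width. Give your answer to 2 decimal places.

N = 78; target position k = 25/100 · 78 = 19.5.
Cumulative frequencies: 24, 28, 37, 53, 78.
Observation 19.5 falls in the class 5 – <10.
L = 5, CF = 0, f = 24, h = 5.
P25 = 5 + ((19.5 − 0)/24)·5 = 5 + 4.0625 = 9.0625.

9.06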